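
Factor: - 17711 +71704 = 53993 = 53993^1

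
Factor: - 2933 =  -7^1*419^1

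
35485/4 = 35485/4 = 8871.25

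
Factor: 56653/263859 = 3^( - 1) * 181^1*281^(  -  1)= 181/843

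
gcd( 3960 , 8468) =4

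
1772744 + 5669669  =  7442413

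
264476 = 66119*4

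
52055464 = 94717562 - 42662098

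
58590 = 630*93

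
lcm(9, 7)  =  63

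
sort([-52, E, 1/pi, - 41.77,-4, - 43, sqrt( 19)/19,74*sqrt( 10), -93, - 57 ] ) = [-93,- 57, - 52 , - 43, - 41.77, - 4,  sqrt(19)/19, 1/pi,  E,74*sqrt ( 10 )]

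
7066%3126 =814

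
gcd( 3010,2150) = 430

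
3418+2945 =6363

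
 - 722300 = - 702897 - 19403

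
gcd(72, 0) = 72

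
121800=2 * 60900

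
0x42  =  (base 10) 66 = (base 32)22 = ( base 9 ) 73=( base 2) 1000010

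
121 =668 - 547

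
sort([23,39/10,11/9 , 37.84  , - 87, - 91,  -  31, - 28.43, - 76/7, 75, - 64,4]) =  [ - 91 , - 87, - 64, - 31, - 28.43, - 76/7,  11/9, 39/10, 4, 23,37.84, 75 ] 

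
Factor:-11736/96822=-2^2*3^( - 1) *11^( - 1)=- 4/33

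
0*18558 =0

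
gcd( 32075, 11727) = 1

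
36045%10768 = 3741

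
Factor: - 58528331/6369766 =  -  2^(-1) * 13^( - 1)*17^1*127^1*409^( - 1)*599^( - 1 )*27109^1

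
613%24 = 13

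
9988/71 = 9988/71= 140.68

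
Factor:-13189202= - 2^1*13^1 * 73^1 * 6949^1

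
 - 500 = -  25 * 20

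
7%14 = 7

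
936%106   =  88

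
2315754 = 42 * 55137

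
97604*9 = 878436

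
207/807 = 69/269 = 0.26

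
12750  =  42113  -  29363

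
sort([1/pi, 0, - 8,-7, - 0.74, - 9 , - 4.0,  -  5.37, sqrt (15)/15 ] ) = [  -  9, - 8, - 7, - 5.37, - 4.0,  -  0.74,  0, sqrt( 15)/15,1/pi ] 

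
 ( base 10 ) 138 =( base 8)212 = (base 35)3X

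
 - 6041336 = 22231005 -28272341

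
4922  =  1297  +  3625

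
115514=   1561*74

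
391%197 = 194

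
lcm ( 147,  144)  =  7056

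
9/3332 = 9/3332 = 0.00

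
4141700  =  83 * 49900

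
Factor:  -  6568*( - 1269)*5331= 2^3*3^4*47^1*821^1*1777^1  =  44432776152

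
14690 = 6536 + 8154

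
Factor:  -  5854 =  -2^1*2927^1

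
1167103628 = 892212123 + 274891505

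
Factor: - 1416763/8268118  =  -2^ ( - 1 ) * 17^1*83339^1  *  4134059^(- 1) 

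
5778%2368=1042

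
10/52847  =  10/52847 =0.00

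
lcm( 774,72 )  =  3096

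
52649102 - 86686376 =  - 34037274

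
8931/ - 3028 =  - 3  +  153/3028  =  - 2.95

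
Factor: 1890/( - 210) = -3^2 = - 9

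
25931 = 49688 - 23757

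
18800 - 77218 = -58418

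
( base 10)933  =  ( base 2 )1110100101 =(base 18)2ff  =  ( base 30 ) 113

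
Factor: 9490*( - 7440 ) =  - 2^5 * 3^1 * 5^2*13^1*31^1*73^1= -  70605600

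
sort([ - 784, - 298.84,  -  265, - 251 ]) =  [ - 784,-298.84, - 265, - 251]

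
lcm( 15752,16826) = 740344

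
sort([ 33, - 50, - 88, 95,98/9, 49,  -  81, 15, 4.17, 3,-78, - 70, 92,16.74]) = [ - 88, - 81,-78, - 70,  -  50, 3 , 4.17,98/9, 15, 16.74, 33,49, 92, 95]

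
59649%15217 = 13998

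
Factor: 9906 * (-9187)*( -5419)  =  493163800818 = 2^1*3^1*13^1*127^1*5419^1*9187^1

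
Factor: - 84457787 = -1753^1*48179^1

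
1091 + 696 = 1787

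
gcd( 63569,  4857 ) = 1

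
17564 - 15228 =2336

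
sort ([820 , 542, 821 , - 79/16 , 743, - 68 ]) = [ - 68, -79/16,  542, 743, 820,821]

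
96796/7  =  13828 = 13828.00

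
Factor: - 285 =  - 3^1*5^1*19^1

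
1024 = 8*128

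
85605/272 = 85605/272 = 314.72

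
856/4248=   107/531 = 0.20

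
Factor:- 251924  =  -2^2*62981^1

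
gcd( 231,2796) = 3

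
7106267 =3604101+3502166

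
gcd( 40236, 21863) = 1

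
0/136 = 0=0.00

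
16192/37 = 16192/37=437.62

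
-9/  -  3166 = 9/3166 = 0.00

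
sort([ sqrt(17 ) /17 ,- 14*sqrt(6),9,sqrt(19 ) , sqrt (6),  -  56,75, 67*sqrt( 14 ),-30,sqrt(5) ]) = [ -56, - 14*sqrt( 6),-30,sqrt( 17)/17,sqrt(5),sqrt(6 ),sqrt ( 19) , 9,75,67 * sqrt(14 )]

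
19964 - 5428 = 14536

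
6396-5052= 1344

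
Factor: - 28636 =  - 2^2*7159^1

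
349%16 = 13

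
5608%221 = 83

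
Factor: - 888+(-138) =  - 2^1*3^3*19^1 = - 1026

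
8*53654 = 429232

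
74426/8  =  37213/4 = 9303.25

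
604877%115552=27117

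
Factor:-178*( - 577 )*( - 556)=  - 57104536 =- 2^3 * 89^1*139^1*577^1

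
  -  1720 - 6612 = -8332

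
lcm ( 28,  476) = 476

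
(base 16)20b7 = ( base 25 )DA0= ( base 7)33263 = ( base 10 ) 8375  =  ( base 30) 995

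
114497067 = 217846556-103349489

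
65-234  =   - 169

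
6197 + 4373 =10570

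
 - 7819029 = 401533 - 8220562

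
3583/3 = 3583/3= 1194.33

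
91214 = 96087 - 4873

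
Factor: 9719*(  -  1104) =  - 10729776 = - 2^4*3^1*23^1 * 9719^1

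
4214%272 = 134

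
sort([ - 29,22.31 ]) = [ -29, 22.31]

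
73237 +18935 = 92172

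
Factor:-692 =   -  2^2*173^1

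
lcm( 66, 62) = 2046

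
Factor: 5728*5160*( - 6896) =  - 2^12*3^1 * 5^1*43^1* 179^1*431^1 = - 203821486080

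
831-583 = 248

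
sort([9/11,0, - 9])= [ - 9 , 0, 9/11 ] 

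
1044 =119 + 925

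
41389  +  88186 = 129575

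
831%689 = 142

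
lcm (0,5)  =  0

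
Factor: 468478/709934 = 234239/354967 = 137^( - 1 )*2591^( - 1)*234239^1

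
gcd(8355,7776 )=3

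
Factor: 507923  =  13^1*89^1 * 439^1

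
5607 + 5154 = 10761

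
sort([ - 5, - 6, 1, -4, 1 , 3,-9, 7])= [ -9, - 6, - 5,- 4, 1,1, 3, 7 ]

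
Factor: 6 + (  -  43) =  - 37 = - 37^1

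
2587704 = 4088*633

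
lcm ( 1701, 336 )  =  27216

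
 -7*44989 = - 314923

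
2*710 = 1420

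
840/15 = 56 =56.00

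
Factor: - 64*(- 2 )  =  2^7 = 128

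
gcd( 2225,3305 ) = 5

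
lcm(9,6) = 18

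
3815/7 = 545 = 545.00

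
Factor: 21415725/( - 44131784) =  - 2^( - 3 )*3^3*5^2 *31727^1*5516473^( - 1 ) 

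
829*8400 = 6963600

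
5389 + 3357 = 8746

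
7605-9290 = -1685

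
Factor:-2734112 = -2^5 * 43^1*1987^1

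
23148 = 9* 2572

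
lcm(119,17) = 119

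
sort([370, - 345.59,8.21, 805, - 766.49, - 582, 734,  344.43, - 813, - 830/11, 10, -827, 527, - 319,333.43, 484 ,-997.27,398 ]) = [ - 997.27, - 827,-813,- 766.49, - 582, - 345.59, - 319, - 830/11,8.21,10, 333.43,344.43, 370 , 398,484,527, 734, 805] 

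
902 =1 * 902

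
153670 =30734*5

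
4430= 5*886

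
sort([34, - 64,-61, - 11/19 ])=[-64,-61,-11/19,  34 ]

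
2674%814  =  232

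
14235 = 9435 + 4800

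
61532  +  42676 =104208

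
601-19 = 582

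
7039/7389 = 7039/7389 = 0.95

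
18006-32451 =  - 14445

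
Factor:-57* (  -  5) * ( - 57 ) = -3^2* 5^1*19^2 = -16245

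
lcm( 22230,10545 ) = 822510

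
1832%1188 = 644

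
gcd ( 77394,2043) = 3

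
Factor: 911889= 3^2*11^1*61^1 * 151^1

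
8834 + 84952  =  93786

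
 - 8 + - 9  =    -  17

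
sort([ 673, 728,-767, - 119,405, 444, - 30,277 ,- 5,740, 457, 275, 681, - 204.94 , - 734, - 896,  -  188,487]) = [ - 896,- 767,-734, - 204.94, - 188, - 119,-30,  -  5, 275,277, 405,  444, 457, 487, 673, 681, 728,740] 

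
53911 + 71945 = 125856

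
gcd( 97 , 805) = 1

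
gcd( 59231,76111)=1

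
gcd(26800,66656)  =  16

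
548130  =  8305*66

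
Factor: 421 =421^1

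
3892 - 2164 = 1728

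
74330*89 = 6615370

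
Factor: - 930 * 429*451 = -2^1*3^2 * 5^1*11^2*13^1*31^1 * 41^1 = -179935470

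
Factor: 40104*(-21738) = - 2^4*3^3*557^1*3623^1 = -  871780752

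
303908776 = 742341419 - 438432643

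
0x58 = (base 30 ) 2s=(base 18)4G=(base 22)40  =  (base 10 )88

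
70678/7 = 10096 + 6/7=10096.86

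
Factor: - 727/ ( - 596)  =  2^( -2)*149^( -1)*727^1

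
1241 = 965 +276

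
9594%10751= 9594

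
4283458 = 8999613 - 4716155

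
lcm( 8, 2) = 8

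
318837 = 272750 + 46087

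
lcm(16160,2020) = 16160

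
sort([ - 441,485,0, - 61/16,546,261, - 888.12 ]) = [ - 888.12, - 441,  -  61/16, 0,261,485,546 ]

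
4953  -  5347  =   - 394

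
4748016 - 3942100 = 805916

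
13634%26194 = 13634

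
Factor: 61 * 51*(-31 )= - 96441 = - 3^1 * 17^1*31^1* 61^1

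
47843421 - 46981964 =861457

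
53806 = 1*53806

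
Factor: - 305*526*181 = -2^1*5^1*61^1*181^1*263^1 = - 29037830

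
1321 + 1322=2643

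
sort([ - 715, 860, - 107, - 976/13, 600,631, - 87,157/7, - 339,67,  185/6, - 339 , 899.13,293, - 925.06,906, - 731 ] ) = [ - 925.06,- 731, - 715, - 339, - 339, - 107,-87, - 976/13, 157/7,185/6, 67, 293, 600,631,860, 899.13,906 ] 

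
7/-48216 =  - 1/6888 = -0.00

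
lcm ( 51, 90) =1530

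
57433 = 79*727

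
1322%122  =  102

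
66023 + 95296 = 161319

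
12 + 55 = 67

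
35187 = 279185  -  243998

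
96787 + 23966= 120753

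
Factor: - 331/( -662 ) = 2^ ( -1) = 1/2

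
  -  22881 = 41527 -64408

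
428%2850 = 428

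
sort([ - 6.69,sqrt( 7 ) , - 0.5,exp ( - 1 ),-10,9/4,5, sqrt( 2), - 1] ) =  [ - 10, - 6.69 , - 1, - 0.5,exp( - 1),  sqrt( 2) , 9/4  ,  sqrt (7),5 ] 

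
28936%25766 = 3170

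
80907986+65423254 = 146331240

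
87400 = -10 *(-8740) 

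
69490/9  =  69490/9  =  7721.11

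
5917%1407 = 289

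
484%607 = 484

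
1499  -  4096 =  - 2597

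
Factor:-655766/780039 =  - 2^1*3^ (  -  2 )* 13^( - 1)*19^1*59^(  -  1) * 113^ (  -  1) * 17257^1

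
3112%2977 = 135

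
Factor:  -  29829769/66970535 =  - 5^( - 1)*19^( - 1)*47^( - 1 ) * 53^( - 1 )* 229^1 *283^(-1)*130261^1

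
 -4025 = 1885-5910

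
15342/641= 23 + 599/641=   23.93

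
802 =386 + 416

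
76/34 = 2+4/17 = 2.24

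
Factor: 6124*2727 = 16700148 = 2^2*3^3*101^1*1531^1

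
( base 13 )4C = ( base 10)64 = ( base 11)59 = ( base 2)1000000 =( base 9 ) 71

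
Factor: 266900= 2^2*5^2*17^1*157^1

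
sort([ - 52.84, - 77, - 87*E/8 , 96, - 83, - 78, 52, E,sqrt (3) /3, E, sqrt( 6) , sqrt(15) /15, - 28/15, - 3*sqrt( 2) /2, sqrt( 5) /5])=[ - 83 ,-78,  -  77 , - 52.84 , - 87*E/8, - 3*sqrt ( 2 )/2, -28/15,sqrt (15) /15,  sqrt(5)/5,sqrt (3)/3,  sqrt( 6 ), E, E , 52 , 96]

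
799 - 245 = 554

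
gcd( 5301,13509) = 171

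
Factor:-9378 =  - 2^1*3^2*521^1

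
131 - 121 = 10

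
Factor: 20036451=3^1 * 6678817^1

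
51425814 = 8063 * 6378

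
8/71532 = 2/17883 =0.00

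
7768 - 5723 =2045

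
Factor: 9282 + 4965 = 14247 = 3^2*1583^1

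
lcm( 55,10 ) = 110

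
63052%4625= 2927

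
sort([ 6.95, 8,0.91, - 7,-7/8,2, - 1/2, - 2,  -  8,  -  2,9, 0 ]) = [ - 8, - 7, - 2, - 2, - 7/8, - 1/2,0,0.91,2,6.95, 8, 9 ]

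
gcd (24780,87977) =1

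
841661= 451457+390204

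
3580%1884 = 1696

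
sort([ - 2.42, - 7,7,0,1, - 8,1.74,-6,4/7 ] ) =[-8, - 7, - 6, - 2.42,0,4/7,1,  1.74, 7]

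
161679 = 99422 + 62257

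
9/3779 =9/3779 = 0.00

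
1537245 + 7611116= 9148361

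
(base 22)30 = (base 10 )66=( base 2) 1000010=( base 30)26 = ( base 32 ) 22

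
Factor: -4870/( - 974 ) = 5 = 5^1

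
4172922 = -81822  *( - 51 ) 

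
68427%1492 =1287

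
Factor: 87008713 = 11^1 * 191^1*41413^1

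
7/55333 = 7/55333 = 0.00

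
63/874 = 63/874 = 0.07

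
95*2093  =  198835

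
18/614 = 9/307 = 0.03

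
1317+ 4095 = 5412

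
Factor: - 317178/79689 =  - 402/101 = - 2^1*3^1 * 67^1*101^( - 1) 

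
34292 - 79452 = -45160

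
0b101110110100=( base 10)2996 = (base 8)5664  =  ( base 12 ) 1898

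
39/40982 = 39/40982 = 0.00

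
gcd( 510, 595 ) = 85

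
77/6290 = 77/6290= 0.01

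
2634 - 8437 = - 5803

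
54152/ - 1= - 54152 + 0/1   =  - 54152.00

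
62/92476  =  31/46238=0.00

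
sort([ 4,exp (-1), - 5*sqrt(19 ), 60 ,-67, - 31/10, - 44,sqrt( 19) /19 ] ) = [- 67,-44,-5*sqrt(19), - 31/10, sqrt(19 )/19,  exp( -1 ),4, 60]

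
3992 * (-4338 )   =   - 17317296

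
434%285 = 149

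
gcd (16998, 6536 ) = 2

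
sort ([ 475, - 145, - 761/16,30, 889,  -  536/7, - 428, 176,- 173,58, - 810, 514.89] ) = [ - 810,-428, - 173,-145,  -  536/7, - 761/16, 30, 58, 176,475, 514.89,889]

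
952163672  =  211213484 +740950188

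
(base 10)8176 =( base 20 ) 108G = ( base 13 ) 394c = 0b1111111110000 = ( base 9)12184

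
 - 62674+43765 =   -  18909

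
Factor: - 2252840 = -2^3*5^1*17^1 * 3313^1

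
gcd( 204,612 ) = 204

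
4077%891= 513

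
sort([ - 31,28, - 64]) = [ - 64,-31,28]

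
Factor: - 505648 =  - 2^4*11^1*13^2*17^1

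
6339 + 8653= 14992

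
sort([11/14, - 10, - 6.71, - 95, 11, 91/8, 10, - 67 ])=[ - 95, -67, -10,-6.71, 11/14 , 10, 11, 91/8 ] 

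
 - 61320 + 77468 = 16148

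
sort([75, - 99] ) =[ - 99, 75] 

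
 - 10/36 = - 5/18 =- 0.28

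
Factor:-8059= - 8059^1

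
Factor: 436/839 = 2^2*109^1*839^( - 1) 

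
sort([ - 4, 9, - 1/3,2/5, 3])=[ - 4 , - 1/3, 2/5,3,9 ]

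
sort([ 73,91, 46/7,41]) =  [46/7,41,  73, 91]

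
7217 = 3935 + 3282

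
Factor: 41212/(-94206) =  - 2^1 *3^(- 1)*7^(-1 )*2243^( - 1 ) * 10303^1  =  - 20606/47103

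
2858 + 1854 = 4712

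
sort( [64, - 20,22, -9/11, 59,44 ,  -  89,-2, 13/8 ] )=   [ - 89,-20, - 2, - 9/11,13/8 , 22,44,59,64] 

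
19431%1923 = 201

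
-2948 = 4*( - 737)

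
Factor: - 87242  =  -2^1*181^1*241^1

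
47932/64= 11983/16 = 748.94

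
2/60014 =1/30007=0.00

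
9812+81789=91601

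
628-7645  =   - 7017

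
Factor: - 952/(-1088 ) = 2^ ( - 3)*7^1   =  7/8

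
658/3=658/3 = 219.33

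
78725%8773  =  8541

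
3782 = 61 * 62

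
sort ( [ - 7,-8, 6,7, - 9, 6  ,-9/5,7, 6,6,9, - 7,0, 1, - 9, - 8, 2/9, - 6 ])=[ - 9, - 9, - 8, - 8, - 7, - 7, - 6, - 9/5,0, 2/9,1, 6, 6, 6,6, 7, 7, 9]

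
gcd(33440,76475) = 95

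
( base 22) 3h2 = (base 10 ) 1828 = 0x724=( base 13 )AA8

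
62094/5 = 62094/5 = 12418.80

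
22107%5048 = 1915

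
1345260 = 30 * 44842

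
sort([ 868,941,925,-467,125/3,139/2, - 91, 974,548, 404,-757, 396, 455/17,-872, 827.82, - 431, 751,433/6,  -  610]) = [ - 872, - 757, - 610, - 467, - 431,- 91,455/17, 125/3, 139/2, 433/6,  396,404, 548,751,  827.82, 868, 925, 941,974] 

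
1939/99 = 1939/99 = 19.59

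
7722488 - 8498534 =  - 776046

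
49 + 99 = 148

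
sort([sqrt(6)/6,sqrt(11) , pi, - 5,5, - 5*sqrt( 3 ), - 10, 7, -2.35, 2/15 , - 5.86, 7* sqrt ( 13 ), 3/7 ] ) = [ - 10,-5*sqrt(3), - 5.86, - 5, -2.35, 2/15, sqrt( 6 ) /6, 3/7, pi,  sqrt(11), 5, 7,  7 * sqrt(13)] 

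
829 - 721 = 108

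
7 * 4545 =31815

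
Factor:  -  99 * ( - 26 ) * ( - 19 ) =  - 2^1 * 3^2 *11^1  *13^1*19^1= - 48906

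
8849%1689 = 404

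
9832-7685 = 2147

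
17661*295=5209995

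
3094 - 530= 2564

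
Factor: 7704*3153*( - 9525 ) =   -  231369031800 = - 2^3*3^4*5^2*107^1*127^1*1051^1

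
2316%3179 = 2316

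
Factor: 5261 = 5261^1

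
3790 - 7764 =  - 3974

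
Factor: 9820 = 2^2*5^1*491^1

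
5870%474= 182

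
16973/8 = 2121 + 5/8 = 2121.62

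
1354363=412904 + 941459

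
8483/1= 8483 = 8483.00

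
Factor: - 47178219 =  - 3^1 *11^1*37^1 * 38639^1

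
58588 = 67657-9069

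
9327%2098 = 935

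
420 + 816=1236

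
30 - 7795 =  -7765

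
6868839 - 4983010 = 1885829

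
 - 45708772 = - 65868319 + 20159547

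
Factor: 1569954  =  2^1 *3^1 * 233^1 * 1123^1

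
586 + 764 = 1350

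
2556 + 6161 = 8717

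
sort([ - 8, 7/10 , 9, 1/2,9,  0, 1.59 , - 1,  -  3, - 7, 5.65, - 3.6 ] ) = [-8, - 7, - 3.6, - 3,-1,  0, 1/2, 7/10, 1.59, 5.65, 9 , 9]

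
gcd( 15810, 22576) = 34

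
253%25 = 3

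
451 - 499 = -48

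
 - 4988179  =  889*( - 5611) 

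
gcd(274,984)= 2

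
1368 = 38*36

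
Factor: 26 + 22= 2^4 * 3^1 = 48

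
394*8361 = 3294234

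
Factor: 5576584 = 2^3 * 13^1*29^1*43^2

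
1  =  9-8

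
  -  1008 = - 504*2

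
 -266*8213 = - 2184658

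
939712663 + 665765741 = 1605478404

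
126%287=126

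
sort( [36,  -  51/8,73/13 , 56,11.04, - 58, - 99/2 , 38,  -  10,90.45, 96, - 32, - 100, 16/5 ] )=[-100, -58, - 99/2, - 32, - 10,  -  51/8, 16/5,73/13,11.04, 36,  38, 56, 90.45 , 96] 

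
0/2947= 0=0.00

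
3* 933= 2799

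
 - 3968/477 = -9  +  325/477 = -8.32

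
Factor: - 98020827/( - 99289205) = 3^3*5^( - 1) * 17^1*937^( - 1)*21193^(  -  1 ) * 213553^1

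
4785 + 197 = 4982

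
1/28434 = 1/28434 = 0.00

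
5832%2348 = 1136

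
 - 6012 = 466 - 6478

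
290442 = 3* 96814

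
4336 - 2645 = 1691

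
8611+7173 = 15784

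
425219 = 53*8023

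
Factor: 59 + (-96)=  - 37 = -37^1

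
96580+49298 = 145878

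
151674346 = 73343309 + 78331037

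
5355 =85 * 63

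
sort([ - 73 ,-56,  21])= [ - 73,-56, 21 ]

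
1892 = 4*473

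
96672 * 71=6863712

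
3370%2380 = 990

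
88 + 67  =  155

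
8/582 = 4/291 = 0.01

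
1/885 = 1/885  =  0.00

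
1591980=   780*2041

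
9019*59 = 532121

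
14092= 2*7046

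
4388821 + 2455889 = 6844710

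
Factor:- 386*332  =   - 2^3*83^1* 193^1 = - 128152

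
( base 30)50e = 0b1000110100010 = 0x11A2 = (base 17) fa9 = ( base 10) 4514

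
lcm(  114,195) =7410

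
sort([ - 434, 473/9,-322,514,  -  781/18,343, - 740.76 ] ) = [ - 740.76,  -  434,-322, - 781/18,473/9 , 343,514]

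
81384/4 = 20346 = 20346.00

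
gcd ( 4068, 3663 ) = 9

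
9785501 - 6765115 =3020386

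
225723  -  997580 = -771857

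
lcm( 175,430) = 15050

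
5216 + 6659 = 11875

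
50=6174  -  6124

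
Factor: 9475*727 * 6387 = 3^1*5^2*379^1*727^1*2129^1 = 43995731775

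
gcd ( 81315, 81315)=81315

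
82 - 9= 73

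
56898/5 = 56898/5 = 11379.60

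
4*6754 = 27016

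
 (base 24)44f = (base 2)100101101111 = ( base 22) 4LH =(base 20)60F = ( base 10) 2415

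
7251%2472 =2307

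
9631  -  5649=3982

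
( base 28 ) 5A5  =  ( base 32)43D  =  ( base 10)4205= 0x106d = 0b1000001101101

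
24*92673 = 2224152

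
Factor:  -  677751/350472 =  - 263/136 = - 2^( - 3 )*17^( - 1)*263^1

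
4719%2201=317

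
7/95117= 7/95117  =  0.00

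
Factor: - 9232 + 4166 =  - 5066 = - 2^1*17^1*149^1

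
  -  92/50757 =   -  92/50757 = -  0.00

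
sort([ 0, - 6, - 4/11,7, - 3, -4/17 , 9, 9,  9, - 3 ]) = [- 6, -3, - 3, - 4/11, - 4/17 , 0,7,9, 9, 9] 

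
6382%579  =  13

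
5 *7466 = 37330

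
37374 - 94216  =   - 56842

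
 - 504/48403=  - 1+47899/48403 = - 0.01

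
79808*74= 5905792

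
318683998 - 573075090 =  - 254391092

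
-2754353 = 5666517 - 8420870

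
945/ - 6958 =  - 135/994 = - 0.14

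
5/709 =5/709 = 0.01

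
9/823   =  9/823= 0.01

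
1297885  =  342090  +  955795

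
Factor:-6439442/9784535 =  - 2^1*5^( - 1) * 19^1*97^1*1747^1*1956907^( - 1)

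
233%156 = 77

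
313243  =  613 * 511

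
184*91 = 16744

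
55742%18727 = 18288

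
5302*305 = 1617110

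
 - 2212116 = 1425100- 3637216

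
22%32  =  22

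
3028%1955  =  1073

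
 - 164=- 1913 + 1749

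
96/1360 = 6/85 = 0.07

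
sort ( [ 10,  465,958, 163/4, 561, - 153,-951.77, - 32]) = [  -  951.77, - 153, - 32,10,163/4, 465, 561,958]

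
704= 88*8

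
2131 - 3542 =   -  1411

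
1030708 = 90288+940420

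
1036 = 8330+- 7294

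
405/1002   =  135/334=0.40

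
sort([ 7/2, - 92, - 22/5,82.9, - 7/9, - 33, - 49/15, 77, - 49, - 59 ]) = [ - 92,-59, - 49 , - 33, - 22/5, - 49/15 , - 7/9,7/2, 77,  82.9 ] 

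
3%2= 1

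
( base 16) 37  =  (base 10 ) 55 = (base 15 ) 3a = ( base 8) 67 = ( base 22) 2b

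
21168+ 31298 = 52466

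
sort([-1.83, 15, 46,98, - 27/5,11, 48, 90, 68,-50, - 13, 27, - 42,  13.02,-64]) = [ - 64,-50, - 42, - 13, - 27/5, - 1.83,11,13.02,15,27,46, 48, 68, 90, 98]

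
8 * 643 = 5144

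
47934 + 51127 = 99061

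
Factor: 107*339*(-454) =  - 16467942 =- 2^1* 3^1*107^1*113^1*227^1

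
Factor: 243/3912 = 2^(- 3)*3^4*163^( -1) = 81/1304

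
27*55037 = 1485999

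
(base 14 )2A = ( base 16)26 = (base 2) 100110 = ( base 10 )38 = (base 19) 20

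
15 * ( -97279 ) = -1459185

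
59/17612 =59/17612 = 0.00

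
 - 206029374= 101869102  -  307898476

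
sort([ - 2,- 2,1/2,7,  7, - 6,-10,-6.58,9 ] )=[ - 10, - 6.58,-6 ,-2,-2, 1/2, 7, 7,9 ]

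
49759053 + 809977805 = 859736858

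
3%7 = 3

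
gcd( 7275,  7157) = 1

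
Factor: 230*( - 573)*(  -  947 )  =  2^1*3^1*5^1*23^1*191^1*947^1 = 124805130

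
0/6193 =0  =  0.00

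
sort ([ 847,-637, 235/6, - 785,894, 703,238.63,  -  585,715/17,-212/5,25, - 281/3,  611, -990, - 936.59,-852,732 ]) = [ - 990,  -  936.59,-852, -785, -637,-585,- 281/3,- 212/5,  25, 235/6,  715/17, 238.63, 611,703, 732, 847,894] 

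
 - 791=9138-9929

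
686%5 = 1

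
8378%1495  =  903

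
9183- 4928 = 4255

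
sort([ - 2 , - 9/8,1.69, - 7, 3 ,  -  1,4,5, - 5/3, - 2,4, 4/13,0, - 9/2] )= [ - 7, - 9/2, - 2, - 2,-5/3, - 9/8 , - 1 , 0,4/13, 1.69,  3, 4,4,5]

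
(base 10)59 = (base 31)1s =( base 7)113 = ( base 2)111011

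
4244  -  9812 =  - 5568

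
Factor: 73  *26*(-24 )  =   - 2^4*3^1*13^1*73^1 = - 45552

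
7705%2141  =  1282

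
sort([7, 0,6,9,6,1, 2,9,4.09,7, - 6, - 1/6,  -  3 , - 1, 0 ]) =[ - 6, - 3, - 1, - 1/6, 0 , 0, 1,2,4.09, 6, 6 , 7,7, 9,9 ] 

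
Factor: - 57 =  - 3^1*19^1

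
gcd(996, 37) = 1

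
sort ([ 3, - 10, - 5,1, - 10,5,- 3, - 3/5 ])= [ -10,  -  10, - 5, - 3, - 3/5, 1,3,5] 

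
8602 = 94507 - 85905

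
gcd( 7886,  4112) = 2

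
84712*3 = 254136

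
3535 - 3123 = 412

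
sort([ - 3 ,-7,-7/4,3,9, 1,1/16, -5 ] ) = [ - 7, - 5, - 3, - 7/4, 1/16 , 1,3,9]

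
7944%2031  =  1851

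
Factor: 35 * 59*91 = 187915 = 5^1 * 7^2*13^1*59^1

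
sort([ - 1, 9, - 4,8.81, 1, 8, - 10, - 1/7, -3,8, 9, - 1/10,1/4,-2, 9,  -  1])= [-10, - 4, - 3, - 2, - 1, - 1, - 1/7, - 1/10, 1/4, 1 , 8, 8,8.81, 9,9, 9 ]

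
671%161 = 27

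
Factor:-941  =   -941^1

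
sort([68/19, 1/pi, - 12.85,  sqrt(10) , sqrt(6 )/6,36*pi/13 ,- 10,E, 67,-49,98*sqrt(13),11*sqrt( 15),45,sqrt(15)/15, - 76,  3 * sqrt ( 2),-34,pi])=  [ - 76, - 49, - 34, - 12.85, - 10, sqrt( 15 )/15,  1/pi,  sqrt( 6)/6,E, pi,sqrt( 10),68/19,  3*sqrt( 2 ), 36*pi/13,11*sqrt ( 15 ), 45,67, 98*sqrt(13 )] 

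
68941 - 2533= 66408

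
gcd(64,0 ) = 64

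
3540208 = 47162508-43622300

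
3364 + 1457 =4821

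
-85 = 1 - 86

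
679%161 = 35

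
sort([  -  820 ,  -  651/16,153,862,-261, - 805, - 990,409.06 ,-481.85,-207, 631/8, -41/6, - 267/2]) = [-990, - 820, - 805, - 481.85,-261,-207,- 267/2, - 651/16,-41/6, 631/8 , 153,409.06,  862]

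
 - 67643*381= - 25771983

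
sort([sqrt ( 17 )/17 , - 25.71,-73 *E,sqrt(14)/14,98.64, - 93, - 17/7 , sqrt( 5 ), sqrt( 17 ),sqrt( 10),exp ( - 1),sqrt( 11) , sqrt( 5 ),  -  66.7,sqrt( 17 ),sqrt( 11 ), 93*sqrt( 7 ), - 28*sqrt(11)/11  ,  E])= [ - 73*E,  -  93, - 66.7,-25.71, - 28*sqrt(11)/11, - 17/7,sqrt(17 ) /17,sqrt( 14) /14, exp( - 1 ), sqrt( 5 ),sqrt( 5 ),E , sqrt( 10),  sqrt( 11 ),sqrt( 11 ),  sqrt (17 ), sqrt( 17 ), 98.64 , 93*sqrt(7 ) ]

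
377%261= 116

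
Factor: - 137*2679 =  - 3^1*19^1*47^1 * 137^1 = -367023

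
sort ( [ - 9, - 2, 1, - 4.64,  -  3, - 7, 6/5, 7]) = [-9, - 7, - 4.64, - 3, - 2, 1, 6/5, 7]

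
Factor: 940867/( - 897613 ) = -41^ ( - 1)*809^1*1163^1*21893^(- 1)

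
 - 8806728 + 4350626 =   -  4456102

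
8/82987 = 8/82987= 0.00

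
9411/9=1045 + 2/3 = 1045.67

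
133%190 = 133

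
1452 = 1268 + 184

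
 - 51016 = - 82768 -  - 31752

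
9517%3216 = 3085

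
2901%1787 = 1114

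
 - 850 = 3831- 4681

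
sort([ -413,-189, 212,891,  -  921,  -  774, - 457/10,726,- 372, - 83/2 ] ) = [-921 , - 774,-413, - 372, - 189, - 457/10,-83/2,212,726,891]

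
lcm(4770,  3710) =33390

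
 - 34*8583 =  -291822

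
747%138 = 57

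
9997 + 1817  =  11814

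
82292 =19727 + 62565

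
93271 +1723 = 94994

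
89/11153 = 89/11153 =0.01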